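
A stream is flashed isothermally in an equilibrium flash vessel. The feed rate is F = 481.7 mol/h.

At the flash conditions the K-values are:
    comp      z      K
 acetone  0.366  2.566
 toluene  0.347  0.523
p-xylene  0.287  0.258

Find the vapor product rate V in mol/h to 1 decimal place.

Let ψ = V/F and solve Σ zᵢ(Kᵢ−1)/(1+ψ(Kᵢ−1)) = 0.
Check two-phase: ΣzᵢKᵢ = 1.195 > 1 and Σzᵢ/Kᵢ = 1.919 > 1, so g(0) = 0.195 > 0 and g(1) = -0.919 < 0.
Iterate (Newton) starting at ψ = 0.5:
  ψ = 0.500: g = -0.2345, g' = -0.818 → ψ = 0.213
  ψ = 0.213: g = -0.0076, g' = -0.825 → ψ = 0.204
Converged at ψ = 0.204.
Then V = ψ·F = 0.2041·481.7 = 98.3 mol/h and L = F − V = 383.4 mol/h.

V = 98.3 mol/h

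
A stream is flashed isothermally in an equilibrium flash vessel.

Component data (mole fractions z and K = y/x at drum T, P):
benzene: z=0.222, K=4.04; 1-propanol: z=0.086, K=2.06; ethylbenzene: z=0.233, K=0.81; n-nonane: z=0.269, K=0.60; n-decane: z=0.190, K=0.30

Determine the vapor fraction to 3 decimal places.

Iterate (Newton) starting at ψ = 0.32:
  ψ = 0.320: g = 0.0682, g' = -0.802 → ψ = 0.405
  ψ = 0.405: g = 0.0042, g' = -0.712 → ψ = 0.411
Converged at ψ = 0.411.

ψ = 0.411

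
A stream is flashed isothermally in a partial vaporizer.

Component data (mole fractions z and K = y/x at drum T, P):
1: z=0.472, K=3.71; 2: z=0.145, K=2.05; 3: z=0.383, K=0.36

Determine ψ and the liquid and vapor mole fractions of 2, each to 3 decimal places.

ψ = 0.785, x_2 = 0.079, y_2 = 0.163

Let ψ = V/F and solve Σ zᵢ(Kᵢ−1)/(1+ψ(Kᵢ−1)) = 0.
Feasibility: ΣzᵢKᵢ = 2.186, Σzᵢ/Kᵢ = 1.262 — both > 1, two phases present.
Newton iteration, ψ⁰ = 0.63:
  ψ = 0.630: g = 0.1534, g' = -0.971 → ψ = 0.788
  ψ = 0.788: g = -0.0032, g' = -1.039 → ψ = 0.785
Converged at ψ = 0.785.
Compositions from xᵢ = zᵢ/(1+ψ(Kᵢ−1)), yᵢ = Kᵢxᵢ:
  1: x = 0.151, y = 0.560
  2: x = 0.079, y = 0.163
  3: x = 0.770, y = 0.277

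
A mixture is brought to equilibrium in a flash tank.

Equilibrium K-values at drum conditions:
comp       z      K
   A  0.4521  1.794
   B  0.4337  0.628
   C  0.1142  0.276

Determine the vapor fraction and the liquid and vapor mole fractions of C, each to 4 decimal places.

Let ψ = V/F and solve Σ zᵢ(Kᵢ−1)/(1+ψ(Kᵢ−1)) = 0.
Check two-phase: ΣzᵢKᵢ = 1.1150 > 1 and Σzᵢ/Kᵢ = 1.3564 > 1, so g(0) = 0.1150 > 0 and g(1) = -0.3564 < 0.
Newton iteration, ψ⁰ = 0.5:
  ψ = 0.5000: g = -0.07084, g' = -0.3837 → ψ = 0.3154
  ψ = 0.3154: g = -0.00284, g' = -0.3599 → ψ = 0.3075
Converged at ψ = 0.3075.
Compositions from xᵢ = zᵢ/(1+ψ(Kᵢ−1)), yᵢ = Kᵢxᵢ:
  A: x = 0.3634, y = 0.6519
  B: x = 0.4897, y = 0.3075
  C: x = 0.1469, y = 0.0405

ψ = 0.3075, x_C = 0.1469, y_C = 0.0405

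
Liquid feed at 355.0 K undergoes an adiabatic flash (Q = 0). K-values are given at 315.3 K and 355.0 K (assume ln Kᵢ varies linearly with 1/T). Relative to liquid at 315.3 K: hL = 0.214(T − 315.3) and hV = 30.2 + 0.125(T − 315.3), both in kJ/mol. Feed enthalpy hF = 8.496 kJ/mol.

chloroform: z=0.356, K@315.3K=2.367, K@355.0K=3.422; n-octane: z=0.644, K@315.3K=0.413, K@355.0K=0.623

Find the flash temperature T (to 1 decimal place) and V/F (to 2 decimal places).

Adiabatic flash: solve Rachford–Rice at each trial T, then check hF = ψ·hV(T) + (1−ψ)·hL(T).
  T = 315.3 K: K = (2.367, 0.413), RR gives ψ = 0.135, H_out = 4.088 kJ/mol
  T = 355.0 K: K = (3.422, 0.623), RR gives ψ = 0.678, H_out = 26.587 kJ/mol
  T = 335.1 K: K = (2.876, 0.513), RR gives ψ = 0.388, H_out = 15.271 kJ/mol
  T = 325.2 K: K = (2.617, 0.462), RR gives ψ = 0.263, H_out = 9.838 kJ/mol
  T = 320.2 K: K = (2.489, 0.437), RR gives ψ = 0.200, H_out = 6.997 kJ/mol
  T = 322.7 K: K = (2.553, 0.449), RR gives ψ = 0.232, H_out = 8.430 kJ/mol
  T = 323.9 K: K = (2.583, 0.455), RR gives ψ = 0.247, H_out = 9.109 kJ/mol
Linear interpolation between T = 322.7 (H_out = 8.430) and T = 323.9 (H_out = 9.109) on hF = 8.496 gives T ≈ 322.8 K, at which ψ = 0.23.

T = 322.8 K, V/F = 0.23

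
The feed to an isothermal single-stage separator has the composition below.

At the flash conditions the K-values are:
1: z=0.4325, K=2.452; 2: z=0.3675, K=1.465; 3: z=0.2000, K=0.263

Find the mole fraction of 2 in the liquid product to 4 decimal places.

Rachford–Rice: g(ψ) = Σ zᵢ(Kᵢ−1)/(1+ψ(Kᵢ−1)) = 0.
Feasibility: ΣzᵢKᵢ = 1.6515, Σzᵢ/Kᵢ = 1.1877 — both > 1, two phases present.
Newton iteration, ψ⁰ = 0.42:
  ψ = 0.4200: g = 0.31958, g' = -0.6353 → ψ = 0.9230
  ψ = 0.9230: g = -0.07308, g' = -1.2680 → ψ = 0.8654
  ψ = 0.8654: g = -0.00678, g' = -1.0475 → ψ = 0.8589
  ψ = 0.8589: g = -0.00006, g' = -1.0277 → ψ = 0.8588
Converged at ψ = 0.8588.
Compositions from xᵢ = zᵢ/(1+ψ(Kᵢ−1)), yᵢ = Kᵢxᵢ:
  1: x = 0.1925, y = 0.4720
  2: x = 0.2626, y = 0.3847
  3: x = 0.5449, y = 0.1433

x_2 = 0.2626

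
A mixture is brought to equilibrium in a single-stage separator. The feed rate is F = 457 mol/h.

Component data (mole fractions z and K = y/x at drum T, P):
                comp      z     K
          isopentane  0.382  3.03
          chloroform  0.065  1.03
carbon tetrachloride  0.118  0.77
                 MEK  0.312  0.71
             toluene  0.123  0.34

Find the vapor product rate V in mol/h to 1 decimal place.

Iterate (Newton) starting at β = 0.5:
  β = 0.500: g = 0.1291, g' = -0.551 → β = 0.734
  β = 0.734: g = 0.0081, g' = -0.507 → β = 0.750
Converged at β = 0.750.
Then V = β·F = 0.7503·457 = 342.9 mol/h and L = F − V = 114.1 mol/h.

V = 342.9 mol/h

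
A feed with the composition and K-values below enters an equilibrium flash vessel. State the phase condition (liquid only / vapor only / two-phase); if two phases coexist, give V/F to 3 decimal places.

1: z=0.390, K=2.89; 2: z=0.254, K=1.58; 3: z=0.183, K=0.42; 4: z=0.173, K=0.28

ΣzᵢKᵢ = 1.654; Σzᵢ/Kᵢ = 1.349.
Both exceed 1, so a two-phase solution exists.
Let ψ = V/F and solve Σ zᵢ(Kᵢ−1)/(1+ψ(Kᵢ−1)) = 0.
Iterate (Newton) starting at ψ = 0.67:
  ψ = 0.670: g = 0.0171, g' = -0.815 → ψ = 0.691
Converged at ψ = 0.691.

two-phase, V/F = 0.691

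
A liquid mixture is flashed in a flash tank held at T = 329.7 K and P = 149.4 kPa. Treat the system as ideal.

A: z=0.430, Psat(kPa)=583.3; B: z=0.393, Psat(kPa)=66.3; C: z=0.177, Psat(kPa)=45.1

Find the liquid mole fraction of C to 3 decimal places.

Raoult's law: Kᵢ = Pᵢˢᵃᵗ/P = Pᵢˢᵃᵗ/149.4.
  K_A = 583.3/149.4 = 3.90428, K_B = 66.3/149.4 = 0.44378, K_C = 45.1/149.4 = 0.30187
Newton iteration, ψ⁰ = 0.5:
  ψ = 0.500: g = 0.0166, g' = -1.040 → ψ = 0.516
Converged at ψ = 0.516.
Compositions from xᵢ = zᵢ/(1+ψ(Kᵢ−1)), yᵢ = Kᵢxᵢ:
  A: x = 0.172, y = 0.672
  B: x = 0.551, y = 0.245
  C: x = 0.277, y = 0.084

x_C = 0.277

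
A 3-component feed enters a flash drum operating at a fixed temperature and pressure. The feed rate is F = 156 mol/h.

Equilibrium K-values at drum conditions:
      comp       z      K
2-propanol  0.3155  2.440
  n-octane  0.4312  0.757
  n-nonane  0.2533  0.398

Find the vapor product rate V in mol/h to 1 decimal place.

Rachford–Rice: g(V/F) = Σ zᵢ(Kᵢ−1)/(1+V/F(Kᵢ−1)) = 0.
Feasibility: ΣzᵢKᵢ = 1.1971, Σzᵢ/Kᵢ = 1.3354 — both > 1, two phases present.
Newton–Raphson from V/F = 0.32:
  V/F = 0.3200: g = 0.00852, g' = -0.4773 → V/F = 0.3378
  V/F = 0.3378: g = 0.00006, g' = -0.4709 → V/F = 0.3380
Converged at V/F = 0.3380.
Then V = V/F·F = 0.3380·156 = 52.7 mol/h and L = F − V = 103.3 mol/h.

V = 52.7 mol/h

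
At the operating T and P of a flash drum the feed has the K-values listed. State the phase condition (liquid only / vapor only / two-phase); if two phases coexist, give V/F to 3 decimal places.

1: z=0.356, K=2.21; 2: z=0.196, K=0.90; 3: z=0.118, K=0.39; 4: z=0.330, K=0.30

two-phase, V/F = 0.162

ΣzᵢKᵢ = 1.108; Σzᵢ/Kᵢ = 1.781.
Both exceed 1, so a two-phase solution exists.
Material balance + equilibrium reduce to Σ zᵢ(Kᵢ−1)/(1+ψ(Kᵢ−1)) = 0.
Iterate (Newton) starting at ψ = 0.69:
  ψ = 0.690: g = -0.3574, g' = -0.893 → ψ = 0.290
  ψ = 0.290: g = -0.0785, g' = -0.607 → ψ = 0.161
  ψ = 0.161: g = 0.0007, g' = -0.627 → ψ = 0.162
Converged at ψ = 0.162.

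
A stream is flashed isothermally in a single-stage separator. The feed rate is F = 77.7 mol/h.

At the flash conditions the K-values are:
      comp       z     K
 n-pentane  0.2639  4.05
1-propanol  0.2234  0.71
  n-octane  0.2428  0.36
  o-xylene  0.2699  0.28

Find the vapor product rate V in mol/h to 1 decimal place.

Material balance + equilibrium reduce to Σ zᵢ(Kᵢ−1)/(1+ψ(Kᵢ−1)) = 0.
g(0) = ΣzᵢKᵢ − 1 = 0.3904 and g(1) = 1 − Σzᵢ/Kᵢ = -1.0182, so a root lies in (0, 1).
Iterate (Newton) starting at ψ = 0.45:
  ψ = 0.4500: g = -0.24096, g' = -0.9633 → ψ = 0.1999
  ψ = 0.1999: g = 0.02611, g' = -1.2904 → ψ = 0.2201
  ψ = 0.2201: g = 0.00060, g' = -1.2326 → ψ = 0.2206
Converged at ψ = 0.2206.
Then V = ψ·F = 0.2206·77.7 = 17.1 mol/h and L = F − V = 60.6 mol/h.

V = 17.1 mol/h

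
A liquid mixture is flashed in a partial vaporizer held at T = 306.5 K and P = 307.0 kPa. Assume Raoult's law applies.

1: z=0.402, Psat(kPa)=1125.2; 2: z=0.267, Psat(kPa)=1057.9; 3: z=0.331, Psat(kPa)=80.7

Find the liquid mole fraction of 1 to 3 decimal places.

x_1 = 0.131

Raoult's law: Kᵢ = Pᵢˢᵃᵗ/P = Pᵢˢᵃᵗ/307.0.
  K_1 = 1125.2/307.0 = 3.66515, K_2 = 1057.9/307.0 = 3.44593, K_3 = 80.7/307.0 = 0.26287
Rachford–Rice: g(ψ) = Σ zᵢ(Kᵢ−1)/(1+ψ(Kᵢ−1)) = 0.
Check two-phase: ΣzᵢKᵢ = 2.480 > 1 and Σzᵢ/Kᵢ = 1.446 > 1, so g(0) = 1.480 > 0 and g(1) = -0.446 < 0.
Newton–Raphson from ψ = 0.5:
  ψ = 0.500: g = 0.3667, g' = -1.299 → ψ = 0.782
  ψ = 0.782: g = -0.0048, g' = -1.492 → ψ = 0.779
Converged at ψ = 0.779.
Compositions from xᵢ = zᵢ/(1+ψ(Kᵢ−1)), yᵢ = Kᵢxᵢ:
  1: x = 0.131, y = 0.479
  2: x = 0.092, y = 0.317
  3: x = 0.777, y = 0.204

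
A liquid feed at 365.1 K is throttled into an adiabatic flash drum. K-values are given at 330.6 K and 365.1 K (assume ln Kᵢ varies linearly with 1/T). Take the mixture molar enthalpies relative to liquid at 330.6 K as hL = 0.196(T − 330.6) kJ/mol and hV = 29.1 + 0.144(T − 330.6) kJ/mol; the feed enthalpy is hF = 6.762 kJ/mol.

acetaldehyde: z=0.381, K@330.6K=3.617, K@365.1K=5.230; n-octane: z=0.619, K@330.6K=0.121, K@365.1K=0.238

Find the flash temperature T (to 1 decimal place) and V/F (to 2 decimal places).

T = 333.7 K, V/F = 0.21

Adiabatic flash: solve Rachford–Rice at each trial T, then check hF = ψ·hV(T) + (1−ψ)·hL(T).
  T = 330.6 K: K = (3.617, 0.121), RR gives ψ = 0.197, H_out = 5.730 kJ/mol
  T = 365.1 K: K = (5.230, 0.238), RR gives ψ = 0.354, H_out = 16.419 kJ/mol
  T = 347.9 K: K = (4.392, 0.173), RR gives ψ = 0.278, H_out = 11.232 kJ/mol
  T = 339.2 K: K = (3.993, 0.145), RR gives ψ = 0.239, H_out = 8.529 kJ/mol
  T = 334.9 K: K = (3.803, 0.133), RR gives ψ = 0.218, H_out = 7.150 kJ/mol
  T = 332.8 K: K = (3.712, 0.127), RR gives ψ = 0.208, H_out = 6.462 kJ/mol
Linear interpolation between T = 332.8 (H_out = 6.462) and T = 334.9 (H_out = 7.150) on hF = 6.762 gives T ≈ 333.7 K, at which ψ = 0.21.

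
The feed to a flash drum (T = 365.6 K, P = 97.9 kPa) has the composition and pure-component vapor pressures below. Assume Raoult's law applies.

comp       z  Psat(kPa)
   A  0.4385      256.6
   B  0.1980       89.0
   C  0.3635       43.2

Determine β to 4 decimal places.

β = 0.6645

Raoult's law: Kᵢ = Pᵢˢᵃᵗ/P = Pᵢˢᵃᵗ/97.9.
  K_A = 256.6/97.9 = 2.621042, K_B = 89.0/97.9 = 0.909091, K_C = 43.2/97.9 = 0.441267
Material balance + equilibrium reduce to Σ zᵢ(Kᵢ−1)/(1+β(Kᵢ−1)) = 0.
Feasibility: ΣzᵢKᵢ = 1.4897, Σzᵢ/Kᵢ = 1.2089 — both > 1, two phases present.
Newton–Raphson from β = 0.49:
  β = 0.4900: g = 0.09765, g' = -0.5749 → β = 0.6599
  β = 0.6599: g = 0.00259, g' = -0.5556 → β = 0.6645
Converged at β = 0.6645.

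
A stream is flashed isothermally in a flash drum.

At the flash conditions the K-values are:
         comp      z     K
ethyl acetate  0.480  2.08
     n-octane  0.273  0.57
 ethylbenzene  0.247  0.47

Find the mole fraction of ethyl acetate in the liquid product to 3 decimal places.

x_ethyl acetate = 0.307

Iterate (Newton) starting at ψ = 0.5:
  ψ = 0.500: g = 0.0090, g' = -0.446 → ψ = 0.520
Converged at ψ = 0.520.
Compositions from xᵢ = zᵢ/(1+ψ(Kᵢ−1)), yᵢ = Kᵢxᵢ:
  ethyl acetate: x = 0.307, y = 0.639
  n-octane: x = 0.352, y = 0.200
  ethylbenzene: x = 0.341, y = 0.160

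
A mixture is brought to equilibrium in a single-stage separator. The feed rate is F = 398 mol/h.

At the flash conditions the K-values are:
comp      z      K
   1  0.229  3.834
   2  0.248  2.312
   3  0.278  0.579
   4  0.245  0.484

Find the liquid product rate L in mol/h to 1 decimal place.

L = 103.4 mol/h

Newton iteration, V/F⁰ = 0.5:
  V/F = 0.500: g = 0.1464, g' = -0.668 → V/F = 0.719
  V/F = 0.719: g = 0.0122, g' = -0.579 → V/F = 0.740
Converged at V/F = 0.740.
Then V = V/F·F = 0.7402·398 = 294.6 mol/h and L = F − V = 103.4 mol/h.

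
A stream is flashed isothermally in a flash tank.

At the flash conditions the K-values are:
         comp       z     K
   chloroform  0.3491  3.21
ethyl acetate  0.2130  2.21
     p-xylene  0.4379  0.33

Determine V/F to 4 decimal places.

Rachford–Rice: g(V/F) = Σ zᵢ(Kᵢ−1)/(1+V/F(Kᵢ−1)) = 0.
Feasibility: ΣzᵢKᵢ = 1.7358, Σzᵢ/Kᵢ = 1.5321 — both > 1, two phases present.
Newton iteration, V/F⁰ = 0.5:
  V/F = 0.5000: g = 0.08590, g' = -0.9504 → V/F = 0.5904
  V/F = 0.5904: g = -0.00031, g' = -0.9651 → V/F = 0.5901
Converged at V/F = 0.5901.

V/F = 0.5901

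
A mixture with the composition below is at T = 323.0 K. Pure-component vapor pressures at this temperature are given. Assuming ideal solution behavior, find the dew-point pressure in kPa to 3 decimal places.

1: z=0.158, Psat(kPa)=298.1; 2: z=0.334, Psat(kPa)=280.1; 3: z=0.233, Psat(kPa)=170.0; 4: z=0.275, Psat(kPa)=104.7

At the dew point ψ → 1, so Σzᵢ/Kᵢ = 1 with Kᵢ = Pᵢˢᵃᵗ/P ⇒ 1/P = Σzᵢ/Pᵢˢᵃᵗ.
1/P = 0.158/298.1 + 0.334/280.1 + 0.233/170.0 + 0.275/104.7 = 0.005720 ⇒ P = 174.838 kPa

Pdew = 174.838 kPa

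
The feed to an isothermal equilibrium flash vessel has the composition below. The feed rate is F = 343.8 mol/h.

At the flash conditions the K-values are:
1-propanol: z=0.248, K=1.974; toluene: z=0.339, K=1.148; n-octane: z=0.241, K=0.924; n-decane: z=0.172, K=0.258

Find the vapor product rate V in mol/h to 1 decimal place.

V = 159.2 mol/h

Newton–Raphson from ψ = 0.5:
  ψ = 0.500: g = -0.0128, g' = -0.354 → ψ = 0.464
  ψ = 0.464: g = -0.0003, g' = -0.340 → ψ = 0.463
Converged at ψ = 0.463.
Then V = ψ·F = 0.4631·343.8 = 159.2 mol/h and L = F − V = 184.6 mol/h.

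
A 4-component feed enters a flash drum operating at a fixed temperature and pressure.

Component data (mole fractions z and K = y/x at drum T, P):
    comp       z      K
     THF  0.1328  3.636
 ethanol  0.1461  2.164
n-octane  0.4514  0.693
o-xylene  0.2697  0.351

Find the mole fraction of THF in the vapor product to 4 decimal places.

y_THF = 0.3026

Let ψ = V/F and solve Σ zᵢ(Kᵢ−1)/(1+ψ(Kᵢ−1)) = 0.
Check two-phase: ΣzᵢKᵢ = 1.2065 > 1 and Σzᵢ/Kᵢ = 1.5238 > 1, so g(0) = 0.2065 > 0 and g(1) = -0.5238 < 0.
Iterate (Newton) starting at ψ = 0.5:
  ψ = 0.5000: g = -0.16431, g' = -0.5592 → ψ = 0.2061
  ψ = 0.2061: g = 0.01395, g' = -0.7160 → ψ = 0.2256
  ψ = 0.2256: g = 0.00024, g' = -0.6920 → ψ = 0.2260
Converged at ψ = 0.2260.
Compositions from xᵢ = zᵢ/(1+ψ(Kᵢ−1)), yᵢ = Kᵢxᵢ:
  THF: x = 0.0832, y = 0.3026
  ethanol: x = 0.1157, y = 0.2503
  n-octane: x = 0.4850, y = 0.3361
  o-xylene: x = 0.3161, y = 0.1109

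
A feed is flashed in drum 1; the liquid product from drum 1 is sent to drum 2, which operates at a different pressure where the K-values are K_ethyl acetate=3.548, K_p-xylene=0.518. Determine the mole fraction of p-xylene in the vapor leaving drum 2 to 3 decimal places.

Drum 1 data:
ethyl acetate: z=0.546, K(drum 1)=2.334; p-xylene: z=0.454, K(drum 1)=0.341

y_p-xylene (drum 2) = 0.436

Drum 1:
Rachford–Rice: g(ψ₁) = Σ zᵢ(Kᵢ−1)/(1+ψ₁(Kᵢ−1)) = 0.
Check two-phase: ΣzᵢKᵢ = 1.429 > 1 and Σzᵢ/Kᵢ = 1.565 > 1, so g(0) = 0.429 > 0 and g(1) = -0.565 < 0.
Iterate (Newton) starting at ψ₁ = 0.44:
  ψ₁ = 0.440: g = 0.0376, g' = -0.777 → ψ₁ = 0.488
Converged at ψ₁ = 0.488.
Drum-1 compositions:
  ethyl acetate: x = 0.331, y = 0.772
  p-xylene: x = 0.669, y = 0.228
Drum-2 feed = drum-1 liquid: z₂ = (0.3307, 0.6693).
Drum 2:
Rachford–Rice: g(ψ₂) = Σ zᵢ(Kᵢ−1)/(1+ψ₂(Kᵢ−1)) = 0.
Check two-phase: ΣzᵢKᵢ = 1.520 > 1 and Σzᵢ/Kᵢ = 1.385 > 1, so g(0) = 0.520 > 0 and g(1) = -0.385 < 0.
Binary case is linear: z₁(K₁−1)(1+ψ₂(K₂−1)) + z₂(K₂−1)(1+ψ₂(K₁−1)) = 0
⇒ ψ₂ = [z₁(K₁−1)+z₂(K₂−1)] / [−(K₁−1)(K₂−1)] = 0.5199/1.2281 = 0.423
  ethyl acetate: x = 0.159, y = 0.564
  p-xylene: x = 0.841, y = 0.436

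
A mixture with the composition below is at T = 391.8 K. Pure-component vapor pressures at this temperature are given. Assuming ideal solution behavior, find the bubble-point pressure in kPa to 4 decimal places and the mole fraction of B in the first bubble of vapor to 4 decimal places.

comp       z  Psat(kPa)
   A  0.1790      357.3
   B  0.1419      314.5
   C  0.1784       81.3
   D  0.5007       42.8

Pbub = 144.5181 kPa, y_B = 0.3088

At the bubble point ψ → 0, so ΣzᵢKᵢ = 1 with Kᵢ = Pᵢˢᵃᵗ/P ⇒ P = ΣzᵢPᵢˢᵃᵗ.
P = 0.1790·357.3 + 0.1419·314.5 + 0.1784·81.3 + 0.5007·42.8 = 144.5181 kPa
yᵢ = zᵢPᵢˢᵃᵗ/P ⇒ y_B = 0.1419·314.5/144.5181 = 0.3088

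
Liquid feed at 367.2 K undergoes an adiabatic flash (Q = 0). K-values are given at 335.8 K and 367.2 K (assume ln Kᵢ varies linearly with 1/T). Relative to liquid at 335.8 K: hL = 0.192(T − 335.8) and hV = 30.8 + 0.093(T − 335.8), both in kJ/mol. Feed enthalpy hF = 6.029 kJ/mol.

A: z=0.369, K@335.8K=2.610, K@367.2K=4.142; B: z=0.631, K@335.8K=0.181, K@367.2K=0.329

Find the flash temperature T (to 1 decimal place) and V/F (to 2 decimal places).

Adiabatic flash: solve Rachford–Rice at each trial T, then check hF = ψ·hV(T) + (1−ψ)·hL(T).
  T = 335.8 K: K = (2.610, 0.181), RR gives ψ = 0.059, H_out = 1.806 kJ/mol
  T = 367.2 K: K = (4.142, 0.329), RR gives ψ = 0.349, H_out = 15.696 kJ/mol
  T = 351.5 K: K = (3.322, 0.247), RR gives ψ = 0.218, H_out = 9.404 kJ/mol
  T = 343.6 K: K = (2.950, 0.212), RR gives ψ = 0.145, H_out = 5.846 kJ/mol
  T = 347.6 K: K = (3.135, 0.229), RR gives ψ = 0.183, H_out = 7.699 kJ/mol
  T = 345.6 K: K = (3.042, 0.221), RR gives ψ = 0.164, H_out = 6.787 kJ/mol
Linear interpolation between T = 343.6 (H_out = 5.846) and T = 345.6 (H_out = 6.787) on hF = 6.029 gives T ≈ 344.0 K, at which ψ = 0.15.

T = 344.0 K, V/F = 0.15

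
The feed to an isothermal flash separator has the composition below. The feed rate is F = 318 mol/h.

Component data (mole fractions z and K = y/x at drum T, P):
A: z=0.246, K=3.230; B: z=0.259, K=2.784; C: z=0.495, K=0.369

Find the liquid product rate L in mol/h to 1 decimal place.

Material balance + equilibrium reduce to Σ zᵢ(Kᵢ−1)/(1+ψ(Kᵢ−1)) = 0.
g(0) = ΣzᵢKᵢ − 1 = 0.698 and g(1) = 1 − Σzᵢ/Kᵢ = -0.511, so a root lies in (0, 1).
Newton–Raphson from ψ = 0.5:
  ψ = 0.500: g = 0.0473, g' = -0.924 → ψ = 0.551
Converged at ψ = 0.551.
Then V = ψ·F = 0.5514·318 = 175.3 mol/h and L = F − V = 142.7 mol/h.

L = 142.7 mol/h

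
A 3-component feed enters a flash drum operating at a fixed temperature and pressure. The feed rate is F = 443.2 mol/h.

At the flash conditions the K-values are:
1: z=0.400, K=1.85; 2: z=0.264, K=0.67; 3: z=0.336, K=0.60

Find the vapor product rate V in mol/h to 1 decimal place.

Rachford–Rice: g(β) = Σ zᵢ(Kᵢ−1)/(1+β(Kᵢ−1)) = 0.
Feasibility: ΣzᵢKᵢ = 1.118, Σzᵢ/Kᵢ = 1.170 — both > 1, two phases present.
Newton iteration, β⁰ = 0.62:
  β = 0.620: g = -0.0656, g' = -0.264 → β = 0.372
  β = 0.372: g = 0.0011, g' = -0.278 → β = 0.376
Converged at β = 0.376.
Then V = β·F = 0.3760·443.2 = 166.6 mol/h and L = F − V = 276.6 mol/h.

V = 166.6 mol/h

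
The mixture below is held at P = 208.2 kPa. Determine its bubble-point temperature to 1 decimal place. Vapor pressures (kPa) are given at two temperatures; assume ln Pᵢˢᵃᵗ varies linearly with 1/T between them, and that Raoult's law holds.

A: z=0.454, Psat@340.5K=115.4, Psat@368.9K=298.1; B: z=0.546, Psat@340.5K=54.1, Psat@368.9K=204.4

T = 364.3 K

Bubble-point temperature: ΣzᵢPᵢˢᵃᵗ(T) = P. Interpolate ln Pᵢˢᵃᵗ = aᵢ + bᵢ/T.
  T = 340.5 K: ΣzᵢPᵢˢᵃᵗ = 81.93 kPa
  T = 368.9 K: ΣzᵢPᵢˢᵃᵗ = 246.94 kPa
  T = 354.7 K: ΣzᵢPᵢˢᵃᵗ = 144.78 kPa
  T = 361.8 K: ΣzᵢPᵢˢᵃᵗ = 189.88 kPa
  T = 365.4 K: ΣzᵢPᵢˢᵃᵗ = 217.17 kPa
  T = 363.6 K: ΣzᵢPᵢˢᵃᵗ = 203.12 kPa
Interpolating between 363.6 K and 365.4 K gives T ≈ 364.3 K.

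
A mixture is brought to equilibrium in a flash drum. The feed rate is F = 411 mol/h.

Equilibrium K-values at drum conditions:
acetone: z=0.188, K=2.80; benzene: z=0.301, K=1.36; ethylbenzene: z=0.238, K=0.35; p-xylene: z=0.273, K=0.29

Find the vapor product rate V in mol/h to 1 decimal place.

V = 50.7 mol/h

Iterate (Newton) starting at ψ = 0.5:
  ψ = 0.500: g = -0.2598, g' = -0.748 → ψ = 0.153
  ψ = 0.153: g = -0.0211, g' = -0.707 → ψ = 0.123
Converged at ψ = 0.123.
Then V = ψ·F = 0.1234·411 = 50.7 mol/h and L = F − V = 360.3 mol/h.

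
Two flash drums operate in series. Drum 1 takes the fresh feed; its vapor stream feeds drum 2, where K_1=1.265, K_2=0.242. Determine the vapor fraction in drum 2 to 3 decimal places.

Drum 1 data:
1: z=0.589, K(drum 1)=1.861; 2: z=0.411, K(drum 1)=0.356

V/F (drum 2) = 0.282

Drum 1:
Material balance + equilibrium reduce to Σ zᵢ(Kᵢ−1)/(1+ψ₁(Kᵢ−1)) = 0.
Check two-phase: ΣzᵢKᵢ = 1.242 > 1 and Σzᵢ/Kᵢ = 1.471 > 1, so g(0) = 0.242 > 0 and g(1) = -0.471 < 0.
Binary case is linear: z₁(K₁−1)(1+ψ₁(K₂−1)) + z₂(K₂−1)(1+ψ₁(K₁−1)) = 0
⇒ ψ₁ = [z₁(K₁−1)+z₂(K₂−1)] / [−(K₁−1)(K₂−1)] = 0.2424/0.5545 = 0.437
Drum-1 compositions:
  1: x = 0.428, y = 0.796
  2: x = 0.572, y = 0.204
Drum-2 feed = drum-1 vapor: z₂ = (0.7963, 0.2037).
Drum 2:
Material balance + equilibrium reduce to Σ zᵢ(Kᵢ−1)/(1+ψ₂(Kᵢ−1)) = 0.
Check two-phase: ΣzᵢKᵢ = 1.057 > 1 and Σzᵢ/Kᵢ = 1.471 > 1, so g(0) = 0.057 > 0 and g(1) = -0.471 < 0.
Newton iteration, ψ₂⁰ = 0.52:
  ψ₂ = 0.520: g = -0.0693, g' = -0.362 → ψ₂ = 0.328
  ψ₂ = 0.328: g = -0.0114, g' = -0.255 → ψ₂ = 0.284
  ψ₂ = 0.284: g = -0.0004, g' = -0.238 → ψ₂ = 0.282
Converged at ψ₂ = 0.282.
  1: x = 0.741, y = 0.937
  2: x = 0.259, y = 0.063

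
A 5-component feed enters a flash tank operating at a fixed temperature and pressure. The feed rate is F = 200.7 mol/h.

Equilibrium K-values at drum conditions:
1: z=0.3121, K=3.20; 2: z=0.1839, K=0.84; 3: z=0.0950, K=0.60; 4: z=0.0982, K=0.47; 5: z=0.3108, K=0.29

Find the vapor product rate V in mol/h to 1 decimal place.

V = 59.6 mol/h

Rachford–Rice: g(ψ) = Σ zᵢ(Kᵢ−1)/(1+ψ(Kᵢ−1)) = 0.
Feasibility: ΣzᵢKᵢ = 1.3465, Σzᵢ/Kᵢ = 1.7555 — both > 1, two phases present.
Newton–Raphson from ψ = 0.63:
  ψ = 0.6300: g = -0.27314, g' = -0.8734 → ψ = 0.3173
  ψ = 0.3173: g = -0.01753, g' = -0.8500 → ψ = 0.2966
  ψ = 0.2966: g = 0.00018, g' = -0.8681 → ψ = 0.2968
Converged at ψ = 0.2968.
Then V = ψ·F = 0.2968·200.7 = 59.6 mol/h and L = F − V = 141.1 mol/h.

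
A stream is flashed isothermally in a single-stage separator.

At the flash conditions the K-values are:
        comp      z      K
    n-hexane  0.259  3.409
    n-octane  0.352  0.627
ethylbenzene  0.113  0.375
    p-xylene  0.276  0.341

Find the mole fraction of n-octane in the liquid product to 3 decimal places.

x_n-octane = 0.379

Material balance + equilibrium reduce to Σ zᵢ(Kᵢ−1)/(1+β(Kᵢ−1)) = 0.
Feasibility: ΣzᵢKᵢ = 1.240, Σzᵢ/Kᵢ = 1.748 — both > 1, two phases present.
Iterate (Newton) starting at β = 0.51:
  β = 0.510: g = -0.2598, g' = -0.744 → β = 0.161
  β = 0.161: g = 0.0279, g' = -1.040 → β = 0.188
  β = 0.188: g = 0.0008, g' = -0.982 → β = 0.189
Converged at β = 0.189.
Compositions from xᵢ = zᵢ/(1+β(Kᵢ−1)), yᵢ = Kᵢxᵢ:
  n-hexane: x = 0.178, y = 0.607
  n-octane: x = 0.379, y = 0.237
  ethylbenzene: x = 0.128, y = 0.048
  p-xylene: x = 0.315, y = 0.107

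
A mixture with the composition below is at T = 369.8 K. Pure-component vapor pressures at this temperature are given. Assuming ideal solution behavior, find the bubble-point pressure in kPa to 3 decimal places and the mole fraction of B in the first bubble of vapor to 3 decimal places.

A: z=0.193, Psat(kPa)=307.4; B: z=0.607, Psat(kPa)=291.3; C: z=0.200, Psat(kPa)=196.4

At the bubble point ψ → 0, so ΣzᵢKᵢ = 1 with Kᵢ = Pᵢˢᵃᵗ/P ⇒ P = ΣzᵢPᵢˢᵃᵗ.
P = 0.193·307.4 + 0.607·291.3 + 0.200·196.4 = 275.427 kPa
yᵢ = zᵢPᵢˢᵃᵗ/P ⇒ y_B = 0.607·291.3/275.427 = 0.642

Pbub = 275.427 kPa, y_B = 0.642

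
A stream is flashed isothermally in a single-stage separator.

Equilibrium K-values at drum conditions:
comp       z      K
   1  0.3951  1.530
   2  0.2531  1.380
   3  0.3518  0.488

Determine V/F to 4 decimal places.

V/F = 0.5162

Rachford–Rice: g(V/F) = Σ zᵢ(Kᵢ−1)/(1+V/F(Kᵢ−1)) = 0.
g(0) = ΣzᵢKᵢ − 1 = 0.1255 and g(1) = 1 − Σzᵢ/Kᵢ = -0.1625, so a root lies in (0, 1).
Newton iteration, V/F⁰ = 0.5:
  V/F = 0.5000: g = 0.00426, g' = -0.2618 → V/F = 0.5163
  V/F = 0.5163: g = -0.00002, g' = -0.2644 → V/F = 0.5162
Converged at V/F = 0.5162.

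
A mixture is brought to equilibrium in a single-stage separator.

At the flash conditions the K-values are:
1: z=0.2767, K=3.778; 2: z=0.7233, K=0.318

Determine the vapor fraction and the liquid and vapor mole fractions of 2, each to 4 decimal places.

Binary case is linear: z₁(K₁−1)(1+ψ(K₂−1)) + z₂(K₂−1)(1+ψ(K₁−1)) = 0
⇒ ψ = [z₁(K₁−1)+z₂(K₂−1)] / [−(K₁−1)(K₂−1)] = 0.27538/1.89460 = 0.1454
Compositions from xᵢ = zᵢ/(1+ψ(Kᵢ−1)), yᵢ = Kᵢxᵢ:
  1: x = 0.1971, y = 0.7447
  2: x = 0.8029, y = 0.2553

ψ = 0.1454, x_2 = 0.8029, y_2 = 0.2553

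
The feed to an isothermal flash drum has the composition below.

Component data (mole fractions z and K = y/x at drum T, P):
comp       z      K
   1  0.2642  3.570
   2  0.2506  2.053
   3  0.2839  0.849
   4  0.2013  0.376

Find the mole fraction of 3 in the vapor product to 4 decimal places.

y_3 = 0.2793

Newton iteration, β⁰ = 0.69:
  β = 0.6900: g = 0.12923, g' = -0.5699 → β = 0.9168
  β = 0.9168: g = -0.00669, g' = -0.6636 → β = 0.9067
  β = 0.9067: g = -0.00005, g' = -0.6544 → β = 0.9066
Converged at β = 0.9066.
Compositions from xᵢ = zᵢ/(1+β(Kᵢ−1)), yᵢ = Kᵢxᵢ:
  1: x = 0.0793, y = 0.2832
  2: x = 0.1282, y = 0.2632
  3: x = 0.3289, y = 0.2793
  4: x = 0.4635, y = 0.1743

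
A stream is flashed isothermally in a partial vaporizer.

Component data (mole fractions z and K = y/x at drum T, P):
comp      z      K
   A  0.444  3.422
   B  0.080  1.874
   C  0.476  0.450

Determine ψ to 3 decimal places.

ψ = 0.722

Rachford–Rice: g(ψ) = Σ zᵢ(Kᵢ−1)/(1+ψ(Kᵢ−1)) = 0.
g(0) = ΣzᵢKᵢ − 1 = 0.883 and g(1) = 1 − Σzᵢ/Kᵢ = -0.230, so a root lies in (0, 1).
Newton iteration, ψ⁰ = 0.5:
  ψ = 0.500: g = 0.1739, g' = -0.836 → ψ = 0.708
  ψ = 0.708: g = 0.0106, g' = -0.763 → ψ = 0.722
Converged at ψ = 0.722.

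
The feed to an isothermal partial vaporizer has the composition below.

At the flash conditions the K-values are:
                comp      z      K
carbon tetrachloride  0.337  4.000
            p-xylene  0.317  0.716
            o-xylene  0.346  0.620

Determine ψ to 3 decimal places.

Newton–Raphson from ψ = 0.5:
  ψ = 0.500: g = 0.1372, g' = -0.596 → ψ = 0.730
  ψ = 0.730: g = 0.0214, g' = -0.434 → ψ = 0.779
  ψ = 0.779: g = 0.0005, g' = -0.415 → ψ = 0.780
Converged at ψ = 0.780.

ψ = 0.780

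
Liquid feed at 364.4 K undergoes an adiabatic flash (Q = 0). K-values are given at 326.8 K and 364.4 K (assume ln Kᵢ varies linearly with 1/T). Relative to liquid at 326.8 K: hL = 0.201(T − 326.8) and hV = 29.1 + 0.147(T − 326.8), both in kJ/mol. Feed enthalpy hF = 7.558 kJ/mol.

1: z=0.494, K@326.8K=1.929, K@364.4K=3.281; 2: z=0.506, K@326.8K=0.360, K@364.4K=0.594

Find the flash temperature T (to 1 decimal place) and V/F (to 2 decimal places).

T = 327.9 K, V/F = 0.25

Adiabatic flash: solve Rachford–Rice at each trial T, then check hF = ψ·hV(T) + (1−ψ)·hL(T).
  T = 326.8 K: K = (1.929, 0.360), RR gives ψ = 0.227, H_out = 6.612 kJ/mol
  T = 364.4 K: K = (3.281, 0.594), RR gives ψ = 0.995, H_out = 34.490 kJ/mol
  T = 345.6 K: K = (2.552, 0.469), RR gives ψ = 0.604, H_out = 20.741 kJ/mol
  T = 336.2 K: K = (2.228, 0.412), RR gives ψ = 0.428, H_out = 14.139 kJ/mol
  T = 331.5 K: K = (2.075, 0.386), RR gives ψ = 0.333, H_out = 10.563 kJ/mol
  T = 329.1 K: K = (2.000, 0.372), RR gives ψ = 0.281, H_out = 8.604 kJ/mol
Linear interpolation between T = 326.8 (H_out = 6.612) and T = 329.1 (H_out = 8.604) on hF = 7.558 gives T ≈ 327.9 K, at which ψ = 0.25.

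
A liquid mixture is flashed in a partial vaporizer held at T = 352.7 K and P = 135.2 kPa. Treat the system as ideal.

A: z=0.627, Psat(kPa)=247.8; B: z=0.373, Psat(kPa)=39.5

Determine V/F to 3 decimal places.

V/F = 0.438

Raoult's law: Kᵢ = Pᵢˢᵃᵗ/P = Pᵢˢᵃᵗ/135.2.
  K_A = 247.8/135.2 = 1.83284, K_B = 39.5/135.2 = 0.29216
Rachford–Rice: g(V/F) = Σ zᵢ(Kᵢ−1)/(1+V/F(Kᵢ−1)) = 0.
Check two-phase: ΣzᵢKᵢ = 1.258 > 1 and Σzᵢ/Kᵢ = 1.619 > 1, so g(0) = 0.258 > 0 and g(1) = -0.619 < 0.
Newton iteration, V/F⁰ = 0.5:
  V/F = 0.500: g = -0.0400, g' = -0.664 → V/F = 0.440
  V/F = 0.440: g = -0.0012, g' = -0.627 → V/F = 0.438
Converged at V/F = 0.438.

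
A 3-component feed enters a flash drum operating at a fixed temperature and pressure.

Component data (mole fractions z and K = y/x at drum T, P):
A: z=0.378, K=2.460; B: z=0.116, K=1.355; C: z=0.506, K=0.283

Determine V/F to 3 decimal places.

Rachford–Rice: g(V/F) = Σ zᵢ(Kᵢ−1)/(1+V/F(Kᵢ−1)) = 0.
Feasibility: ΣzᵢKᵢ = 1.230, Σzᵢ/Kᵢ = 2.027 — both > 1, two phases present.
Iterate (Newton) starting at V/F = 0.58:
  V/F = 0.580: g = -0.2881, g' = -1.009 → V/F = 0.294
  V/F = 0.294: g = -0.0366, g' = -0.824 → V/F = 0.250
Converged at V/F = 0.250.

V/F = 0.250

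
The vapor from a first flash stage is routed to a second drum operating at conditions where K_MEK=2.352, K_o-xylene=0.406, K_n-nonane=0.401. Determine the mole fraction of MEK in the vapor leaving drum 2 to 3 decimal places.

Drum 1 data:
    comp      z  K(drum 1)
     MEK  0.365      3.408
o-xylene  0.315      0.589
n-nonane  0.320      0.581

y_MEK (drum 2) = 0.720

Drum 1:
Let ψ₁ = V/F and solve Σ zᵢ(Kᵢ−1)/(1+ψ₁(Kᵢ−1)) = 0.
Check two-phase: ΣzᵢKᵢ = 1.615 > 1 and Σzᵢ/Kᵢ = 1.193 > 1, so g(0) = 0.615 > 0 and g(1) = -0.193 < 0.
Newton–Raphson from ψ₁ = 0.5:
  ψ₁ = 0.500: g = 0.0662, g' = -0.610 → ψ₁ = 0.609
  ψ₁ = 0.609: g = 0.0039, g' = -0.544 → ψ₁ = 0.616
Converged at ψ₁ = 0.616.
Drum-1 compositions:
  MEK: x = 0.147, y = 0.501
  o-xylene: x = 0.422, y = 0.248
  n-nonane: x = 0.431, y = 0.251
Drum-2 feed = drum-1 vapor: z₂ = (0.5010, 0.2484, 0.2506).
Drum 2:
Iterate (Newton) starting at ψ₂ = 0.32:
  ψ₂ = 0.320: g = 0.1050, g' = -0.717 → ψ₂ = 0.466
  ψ₂ = 0.466: g = 0.0031, g' = -0.685 → ψ₂ = 0.471
Converged at ψ₂ = 0.471.
  MEK: x = 0.306, y = 0.720
  o-xylene: x = 0.345, y = 0.140
  n-nonane: x = 0.349, y = 0.140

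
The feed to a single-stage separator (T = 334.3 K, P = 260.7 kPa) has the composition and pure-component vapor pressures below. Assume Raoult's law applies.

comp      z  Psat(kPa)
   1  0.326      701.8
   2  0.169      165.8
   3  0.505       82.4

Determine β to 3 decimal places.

β = 0.139

Raoult's law: Kᵢ = Pᵢˢᵃᵗ/P = Pᵢˢᵃᵗ/260.7.
  K_1 = 701.8/260.7 = 2.69198, K_2 = 165.8/260.7 = 0.63598, K_3 = 82.4/260.7 = 0.31607
Rachford–Rice: g(β) = Σ zᵢ(Kᵢ−1)/(1+β(Kᵢ−1)) = 0.
Feasibility: ΣzᵢKᵢ = 1.145, Σzᵢ/Kᵢ = 1.985 — both > 1, two phases present.
Newton–Raphson from β = 0.5:
  β = 0.500: g = -0.3013, g' = -0.853 → β = 0.147
  β = 0.147: g = -0.0070, g' = -0.916 → β = 0.139
Converged at β = 0.139.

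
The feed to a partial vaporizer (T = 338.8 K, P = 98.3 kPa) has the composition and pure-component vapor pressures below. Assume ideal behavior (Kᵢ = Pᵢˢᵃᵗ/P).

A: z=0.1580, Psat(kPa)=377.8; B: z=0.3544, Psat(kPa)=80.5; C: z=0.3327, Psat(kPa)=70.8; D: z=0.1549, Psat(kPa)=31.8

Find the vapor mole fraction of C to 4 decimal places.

y_C = 0.2538

Raoult's law: Kᵢ = Pᵢˢᵃᵗ/P = Pᵢˢᵃᵗ/98.3.
  K_A = 377.8/98.3 = 3.843337, K_B = 80.5/98.3 = 0.818922, K_C = 70.8/98.3 = 0.720244, K_D = 31.8/98.3 = 0.323499
Rachford–Rice: g(β) = Σ zᵢ(Kᵢ−1)/(1+β(Kᵢ−1)) = 0.
Check two-phase: ΣzᵢKᵢ = 1.1872 > 1 and Σzᵢ/Kᵢ = 1.4146 > 1, so g(0) = 0.1872 > 0 and g(1) = -0.4146 < 0.
Iterate (Newton) starting at β = 0.5:
  β = 0.5000: g = -0.15162, g' = -0.4289 → β = 0.1465
  β = 0.1465: g = 0.03782, g' = -0.7644 → β = 0.1960
  β = 0.1960: g = 0.00265, g' = -0.6625 → β = 0.2000
Converged at β = 0.2000.
Compositions from xᵢ = zᵢ/(1+β(Kᵢ−1)), yᵢ = Kᵢxᵢ:
  A: x = 0.1007, y = 0.3871
  B: x = 0.3677, y = 0.3011
  C: x = 0.3524, y = 0.2538
  D: x = 0.1791, y = 0.0580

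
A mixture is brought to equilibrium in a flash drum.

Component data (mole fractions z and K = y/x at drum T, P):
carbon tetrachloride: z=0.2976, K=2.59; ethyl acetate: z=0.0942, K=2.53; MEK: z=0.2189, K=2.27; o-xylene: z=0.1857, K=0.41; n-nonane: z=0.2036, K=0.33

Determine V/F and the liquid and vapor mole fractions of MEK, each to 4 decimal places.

Material balance + equilibrium reduce to Σ zᵢ(Kᵢ−1)/(1+V/F(Kᵢ−1)) = 0.
Check two-phase: ΣzᵢKᵢ = 1.6493 > 1 and Σzᵢ/Kᵢ = 1.3185 > 1, so g(0) = 0.6493 > 0 and g(1) = -0.3185 < 0.
Iterate (Newton) starting at V/F = 0.5:
  V/F = 0.5000: g = 0.15476, g' = -0.7731 → V/F = 0.7002
  V/F = 0.7002: g = -0.00300, g' = -0.8308 → V/F = 0.6966
Converged at V/F = 0.6966.
Compositions from xᵢ = zᵢ/(1+V/F(Kᵢ−1)), yᵢ = Kᵢxᵢ:
  carbon tetrachloride: x = 0.1412, y = 0.3657
  ethyl acetate: x = 0.0456, y = 0.1154
  MEK: x = 0.1161, y = 0.2637
  o-xylene: x = 0.3153, y = 0.1293
  n-nonane: x = 0.3818, y = 0.1260

V/F = 0.6966, x_MEK = 0.1161, y_MEK = 0.2637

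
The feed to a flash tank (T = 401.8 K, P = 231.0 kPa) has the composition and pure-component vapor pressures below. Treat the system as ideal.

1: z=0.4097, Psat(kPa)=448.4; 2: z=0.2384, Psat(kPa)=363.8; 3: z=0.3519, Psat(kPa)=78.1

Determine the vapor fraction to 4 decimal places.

Raoult's law: Kᵢ = Pᵢˢᵃᵗ/P = Pᵢˢᵃᵗ/231.0.
  K_1 = 448.4/231.0 = 1.941126, K_2 = 363.8/231.0 = 1.574892, K_3 = 78.1/231.0 = 0.338095
Material balance + equilibrium reduce to Σ zᵢ(Kᵢ−1)/(1+ψ(Kᵢ−1)) = 0.
g(0) = ΣzᵢKᵢ − 1 = 0.2897 and g(1) = 1 − Σzᵢ/Kᵢ = -0.4033, so a root lies in (0, 1).
Iterate (Newton) starting at ψ = 0.46:
  ψ = 0.4600: g = 0.04259, g' = -0.5447 → ψ = 0.5382
  ψ = 0.5382: g = -0.00120, g' = -0.5778 → ψ = 0.5361
Converged at ψ = 0.5361.

ψ = 0.5361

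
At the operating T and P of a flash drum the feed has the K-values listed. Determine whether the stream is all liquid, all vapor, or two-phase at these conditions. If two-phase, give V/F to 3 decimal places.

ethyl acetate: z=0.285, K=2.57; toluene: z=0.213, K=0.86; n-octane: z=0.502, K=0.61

two-phase, V/F = 0.430

ΣzᵢKᵢ = 1.222; Σzᵢ/Kᵢ = 1.182.
Both exceed 1, so a two-phase solution exists.
Material balance + equilibrium reduce to Σ zᵢ(Kᵢ−1)/(1+ψ(Kᵢ−1)) = 0.
Newton–Raphson from ψ = 0.4:
  ψ = 0.400: g = 0.0113, g' = -0.377 → ψ = 0.430
Converged at ψ = 0.430.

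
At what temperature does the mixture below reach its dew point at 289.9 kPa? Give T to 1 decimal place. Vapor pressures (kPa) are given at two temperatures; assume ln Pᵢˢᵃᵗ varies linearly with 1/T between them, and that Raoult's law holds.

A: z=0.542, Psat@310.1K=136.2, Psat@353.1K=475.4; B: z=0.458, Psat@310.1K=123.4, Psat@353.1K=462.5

Dew-point temperature: Σzᵢ·P/Pᵢˢᵃᵗ(T) = 1. Interpolate ln Pᵢˢᵃᵗ = aᵢ + bᵢ/T.
  T = 310.1 K: ΣzᵢP/Pᵢˢᵃᵗ = 2.2296
  T = 353.1 K: ΣzᵢP/Pᵢˢᵃᵗ = 0.6176
  T = 331.6 K: ΣzᵢP/Pᵢˢᵃᵗ = 1.1254
  T = 342.4 K: ΣzᵢP/Pᵢˢᵃᵗ = 0.8247
  T = 337.0 K: ΣzᵢP/Pᵢˢᵃᵗ = 0.9610
  T = 334.3 K: ΣzᵢP/Pᵢˢᵃᵗ = 1.0393
  T = 335.6 K: ΣzᵢP/Pᵢˢᵃᵗ = 1.0007
Interpolating between 335.6 K and 337.0 K gives T ≈ 335.6 K.

T = 335.6 K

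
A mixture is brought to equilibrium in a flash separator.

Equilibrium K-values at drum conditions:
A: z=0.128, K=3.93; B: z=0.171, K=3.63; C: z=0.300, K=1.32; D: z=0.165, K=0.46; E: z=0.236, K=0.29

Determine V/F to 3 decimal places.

V/F = 0.559

Rachford–Rice: g(V/F) = Σ zᵢ(Kᵢ−1)/(1+V/F(Kᵢ−1)) = 0.
g(0) = ΣzᵢKᵢ − 1 = 0.664 and g(1) = 1 − Σzᵢ/Kᵢ = -0.479, so a root lies in (0, 1).
Newton iteration, V/F⁰ = 0.5:
  V/F = 0.500: g = 0.0473, g' = -0.801 → V/F = 0.559
Converged at V/F = 0.559.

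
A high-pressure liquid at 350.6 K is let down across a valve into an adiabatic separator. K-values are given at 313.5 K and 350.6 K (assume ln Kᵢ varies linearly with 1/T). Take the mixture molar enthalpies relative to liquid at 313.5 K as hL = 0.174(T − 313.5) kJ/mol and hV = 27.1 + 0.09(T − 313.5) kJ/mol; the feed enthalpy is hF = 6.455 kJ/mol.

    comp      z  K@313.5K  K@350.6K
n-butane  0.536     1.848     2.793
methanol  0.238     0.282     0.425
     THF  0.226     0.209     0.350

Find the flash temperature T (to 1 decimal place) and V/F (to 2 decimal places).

Adiabatic flash: solve Rachford–Rice at each trial T, then check hF = ψ·hV(T) + (1−ψ)·hL(T).
  T = 313.5 K: K = (1.848, 0.282, 0.209), RR gives ψ = 0.164, H_out = 4.441 kJ/mol
  T = 350.6 K: K = (2.793, 0.425, 0.350), RR gives ψ = 0.616, H_out = 21.223 kJ/mol
  T = 332.1 K: K = (2.300, 0.350, 0.275), RR gives ψ = 0.423, H_out = 14.031 kJ/mol
  T = 322.8 K: K = (2.068, 0.315, 0.240), RR gives ψ = 0.308, H_out = 9.730 kJ/mol
  T = 318.1 K: K = (1.955, 0.298, 0.224), RR gives ψ = 0.240, H_out = 7.222 kJ/mol
  T = 315.8 K: K = (1.901, 0.290, 0.217), RR gives ψ = 0.204, H_out = 5.879 kJ/mol
Linear interpolation between T = 315.8 (H_out = 5.879) and T = 318.1 (H_out = 7.222) on hF = 6.455 gives T ≈ 316.8 K, at which ψ = 0.22.

T = 316.8 K, V/F = 0.22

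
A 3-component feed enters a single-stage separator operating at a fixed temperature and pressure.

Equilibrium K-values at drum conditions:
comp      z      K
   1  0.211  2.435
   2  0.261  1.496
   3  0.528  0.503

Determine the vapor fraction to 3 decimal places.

Newton iteration, ψ⁰ = 0.5:
  ψ = 0.500: g = -0.0692, g' = -0.419 → ψ = 0.335
  ψ = 0.335: g = 0.0006, g' = -0.433 → ψ = 0.337
Converged at ψ = 0.337.

ψ = 0.337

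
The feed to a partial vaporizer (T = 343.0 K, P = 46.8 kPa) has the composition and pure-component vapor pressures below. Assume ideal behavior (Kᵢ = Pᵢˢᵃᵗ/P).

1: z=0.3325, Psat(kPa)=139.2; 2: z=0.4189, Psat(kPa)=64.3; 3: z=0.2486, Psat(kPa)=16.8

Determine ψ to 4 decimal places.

ψ = 0.8693

Raoult's law: Kᵢ = Pᵢˢᵃᵗ/P = Pᵢˢᵃᵗ/46.8.
  K_1 = 139.2/46.8 = 2.974359, K_2 = 64.3/46.8 = 1.373932, K_3 = 16.8/46.8 = 0.358974
Newton iteration, ψ⁰ = 0.5:
  ψ = 0.5000: g = 0.22779, g' = -0.5911 → ψ = 0.8854
  ψ = 0.8854: g = -0.01196, g' = -0.7510 → ψ = 0.8695
  ψ = 0.8695: g = -0.00017, g' = -0.7304 → ψ = 0.8693
Converged at ψ = 0.8693.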